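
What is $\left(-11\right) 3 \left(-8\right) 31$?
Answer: $8184$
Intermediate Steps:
$\left(-11\right) 3 \left(-8\right) 31 = \left(-33\right) \left(-8\right) 31 = 264 \cdot 31 = 8184$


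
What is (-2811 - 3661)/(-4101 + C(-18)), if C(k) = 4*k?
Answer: 6472/4173 ≈ 1.5509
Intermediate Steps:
(-2811 - 3661)/(-4101 + C(-18)) = (-2811 - 3661)/(-4101 + 4*(-18)) = -6472/(-4101 - 72) = -6472/(-4173) = -6472*(-1/4173) = 6472/4173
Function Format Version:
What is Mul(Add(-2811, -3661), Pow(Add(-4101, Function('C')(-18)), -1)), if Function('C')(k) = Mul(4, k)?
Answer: Rational(6472, 4173) ≈ 1.5509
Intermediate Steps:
Mul(Add(-2811, -3661), Pow(Add(-4101, Function('C')(-18)), -1)) = Mul(Add(-2811, -3661), Pow(Add(-4101, Mul(4, -18)), -1)) = Mul(-6472, Pow(Add(-4101, -72), -1)) = Mul(-6472, Pow(-4173, -1)) = Mul(-6472, Rational(-1, 4173)) = Rational(6472, 4173)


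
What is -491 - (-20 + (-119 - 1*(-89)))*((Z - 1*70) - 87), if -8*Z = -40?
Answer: -8091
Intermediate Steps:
Z = 5 (Z = -⅛*(-40) = 5)
-491 - (-20 + (-119 - 1*(-89)))*((Z - 1*70) - 87) = -491 - (-20 + (-119 - 1*(-89)))*((5 - 1*70) - 87) = -491 - (-20 + (-119 + 89))*((5 - 70) - 87) = -491 - (-20 - 30)*(-65 - 87) = -491 - (-50)*(-152) = -491 - 1*7600 = -491 - 7600 = -8091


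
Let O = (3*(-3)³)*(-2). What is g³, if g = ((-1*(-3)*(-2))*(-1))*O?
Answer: 918330048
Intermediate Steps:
O = 162 (O = (3*(-27))*(-2) = -81*(-2) = 162)
g = 972 (g = ((-1*(-3)*(-2))*(-1))*162 = ((3*(-2))*(-1))*162 = -6*(-1)*162 = 6*162 = 972)
g³ = 972³ = 918330048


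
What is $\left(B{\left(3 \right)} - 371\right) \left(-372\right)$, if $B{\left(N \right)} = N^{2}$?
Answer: $134664$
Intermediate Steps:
$\left(B{\left(3 \right)} - 371\right) \left(-372\right) = \left(3^{2} - 371\right) \left(-372\right) = \left(9 - 371\right) \left(-372\right) = \left(-362\right) \left(-372\right) = 134664$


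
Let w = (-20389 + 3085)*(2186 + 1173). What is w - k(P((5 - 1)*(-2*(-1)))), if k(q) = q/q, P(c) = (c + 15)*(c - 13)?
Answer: -58124137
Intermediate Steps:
P(c) = (-13 + c)*(15 + c) (P(c) = (15 + c)*(-13 + c) = (-13 + c)*(15 + c))
w = -58124136 (w = -17304*3359 = -58124136)
k(q) = 1
w - k(P((5 - 1)*(-2*(-1)))) = -58124136 - 1*1 = -58124136 - 1 = -58124137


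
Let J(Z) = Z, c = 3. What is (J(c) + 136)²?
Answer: 19321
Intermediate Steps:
(J(c) + 136)² = (3 + 136)² = 139² = 19321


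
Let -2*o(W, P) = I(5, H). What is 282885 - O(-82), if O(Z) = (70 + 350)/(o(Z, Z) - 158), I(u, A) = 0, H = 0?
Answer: 22348125/79 ≈ 2.8289e+5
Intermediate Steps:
o(W, P) = 0 (o(W, P) = -½*0 = 0)
O(Z) = -210/79 (O(Z) = (70 + 350)/(0 - 158) = 420/(-158) = 420*(-1/158) = -210/79)
282885 - O(-82) = 282885 - 1*(-210/79) = 282885 + 210/79 = 22348125/79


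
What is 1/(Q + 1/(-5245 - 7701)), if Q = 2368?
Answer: 12946/30656127 ≈ 0.00042230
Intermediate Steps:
1/(Q + 1/(-5245 - 7701)) = 1/(2368 + 1/(-5245 - 7701)) = 1/(2368 + 1/(-12946)) = 1/(2368 - 1/12946) = 1/(30656127/12946) = 12946/30656127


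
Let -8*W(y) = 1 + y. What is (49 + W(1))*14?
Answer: 1365/2 ≈ 682.50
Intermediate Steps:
W(y) = -⅛ - y/8 (W(y) = -(1 + y)/8 = -⅛ - y/8)
(49 + W(1))*14 = (49 + (-⅛ - ⅛*1))*14 = (49 + (-⅛ - ⅛))*14 = (49 - ¼)*14 = (195/4)*14 = 1365/2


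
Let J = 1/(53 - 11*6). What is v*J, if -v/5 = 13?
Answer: 5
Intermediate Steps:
v = -65 (v = -5*13 = -65)
J = -1/13 (J = 1/(53 - 1*66) = 1/(53 - 66) = 1/(-13) = -1/13 ≈ -0.076923)
v*J = -65*(-1/13) = 5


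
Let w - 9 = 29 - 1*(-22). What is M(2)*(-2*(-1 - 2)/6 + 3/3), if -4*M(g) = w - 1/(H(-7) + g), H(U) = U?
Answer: -301/10 ≈ -30.100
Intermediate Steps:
w = 60 (w = 9 + (29 - 1*(-22)) = 9 + (29 + 22) = 9 + 51 = 60)
M(g) = -15 + 1/(4*(-7 + g)) (M(g) = -(60 - 1/(-7 + g))/4 = -15 + 1/(4*(-7 + g)))
M(2)*(-2*(-1 - 2)/6 + 3/3) = ((421 - 60*2)/(4*(-7 + 2)))*(-2*(-1 - 2)/6 + 3/3) = ((¼)*(421 - 120)/(-5))*(-2*(-3)*(⅙) + 3*(⅓)) = ((¼)*(-⅕)*301)*(6*(⅙) + 1) = -301*(1 + 1)/20 = -301/20*2 = -301/10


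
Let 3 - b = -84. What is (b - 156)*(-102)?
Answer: 7038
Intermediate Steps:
b = 87 (b = 3 - 1*(-84) = 3 + 84 = 87)
(b - 156)*(-102) = (87 - 156)*(-102) = -69*(-102) = 7038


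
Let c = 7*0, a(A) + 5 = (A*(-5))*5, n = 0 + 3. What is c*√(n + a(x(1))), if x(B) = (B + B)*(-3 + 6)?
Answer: 0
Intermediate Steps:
n = 3
x(B) = 6*B (x(B) = (2*B)*3 = 6*B)
a(A) = -5 - 25*A (a(A) = -5 + (A*(-5))*5 = -5 - 5*A*5 = -5 - 25*A)
c = 0
c*√(n + a(x(1))) = 0*√(3 + (-5 - 150)) = 0*√(3 - 155) = 0*√(-152) = 0*(2*I*√38) = 0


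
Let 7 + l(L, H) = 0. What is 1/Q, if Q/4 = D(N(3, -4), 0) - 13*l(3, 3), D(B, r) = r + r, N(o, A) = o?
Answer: 1/364 ≈ 0.0027473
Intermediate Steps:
l(L, H) = -7 (l(L, H) = -7 + 0 = -7)
D(B, r) = 2*r
Q = 364 (Q = 4*(2*0 - 13*(-7)) = 4*(0 + 91) = 4*91 = 364)
1/Q = 1/364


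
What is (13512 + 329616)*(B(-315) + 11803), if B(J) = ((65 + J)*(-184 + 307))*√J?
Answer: 4049939784 - 31653558000*I*√35 ≈ 4.0499e+9 - 1.8726e+11*I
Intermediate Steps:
B(J) = √J*(7995 + 123*J) (B(J) = ((65 + J)*123)*√J = (7995 + 123*J)*√J = √J*(7995 + 123*J))
(13512 + 329616)*(B(-315) + 11803) = (13512 + 329616)*(123*√(-315)*(65 - 315) + 11803) = 343128*(123*(3*I*√35)*(-250) + 11803) = 343128*(-92250*I*√35 + 11803) = 343128*(11803 - 92250*I*√35) = 4049939784 - 31653558000*I*√35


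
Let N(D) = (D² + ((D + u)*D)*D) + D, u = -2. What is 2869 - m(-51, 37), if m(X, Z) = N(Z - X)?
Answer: -670947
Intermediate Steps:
N(D) = D + D² + D²*(-2 + D) (N(D) = (D² + ((D - 2)*D)*D) + D = (D² + ((-2 + D)*D)*D) + D = (D² + (D*(-2 + D))*D) + D = (D² + D²*(-2 + D)) + D = D + D² + D²*(-2 + D))
m(X, Z) = (Z - X)*(1 + X + (Z - X)² - Z) (m(X, Z) = (Z - X)*(1 + (Z - X)² - (Z - X)) = (Z - X)*(1 + (Z - X)² + (X - Z)) = (Z - X)*(1 + X + (Z - X)² - Z))
2869 - m(-51, 37) = 2869 - (-1)*(-51 - 1*37)*(1 - 51 + (-51 - 1*37)² - 1*37) = 2869 - (-1)*(-51 - 37)*(1 - 51 + (-51 - 37)² - 37) = 2869 - (-1)*(-88)*(1 - 51 + (-88)² - 37) = 2869 - (-1)*(-88)*(1 - 51 + 7744 - 37) = 2869 - (-1)*(-88)*7657 = 2869 - 1*673816 = 2869 - 673816 = -670947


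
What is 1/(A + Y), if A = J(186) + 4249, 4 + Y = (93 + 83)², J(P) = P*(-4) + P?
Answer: 1/34663 ≈ 2.8849e-5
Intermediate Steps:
J(P) = -3*P (J(P) = -4*P + P = -3*P)
Y = 30972 (Y = -4 + (93 + 83)² = -4 + 176² = -4 + 30976 = 30972)
A = 3691 (A = -3*186 + 4249 = -558 + 4249 = 3691)
1/(A + Y) = 1/(3691 + 30972) = 1/34663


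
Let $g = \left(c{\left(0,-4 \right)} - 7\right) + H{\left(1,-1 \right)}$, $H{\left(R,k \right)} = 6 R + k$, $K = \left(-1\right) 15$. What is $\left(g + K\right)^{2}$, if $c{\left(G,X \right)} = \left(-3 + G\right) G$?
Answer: $289$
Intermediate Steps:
$c{\left(G,X \right)} = G \left(-3 + G\right)$
$K = -15$
$H{\left(R,k \right)} = k + 6 R$
$g = -2$ ($g = \left(0 \left(-3 + 0\right) - 7\right) + \left(-1 + 6 \cdot 1\right) = \left(0 \left(-3\right) - 7\right) + \left(-1 + 6\right) = \left(0 - 7\right) + 5 = -7 + 5 = -2$)
$\left(g + K\right)^{2} = \left(-2 - 15\right)^{2} = \left(-17\right)^{2} = 289$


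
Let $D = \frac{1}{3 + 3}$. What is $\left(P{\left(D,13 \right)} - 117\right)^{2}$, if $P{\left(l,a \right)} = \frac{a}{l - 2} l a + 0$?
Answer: $\frac{2119936}{121} \approx 17520.0$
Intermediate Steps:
$D = \frac{1}{6} \approx 0.16667$
$P{\left(l,a \right)} = \frac{l a^{2}}{-2 + l}$ ($P{\left(l,a \right)} = \frac{a}{l - 2} l a + 0 = \frac{a}{-2 + l} l a + 0 = \frac{a l}{-2 + l} a + 0 = \frac{l a^{2}}{-2 + l} + 0 = \frac{l a^{2}}{-2 + l}$)
$\left(P{\left(D,13 \right)} - 117\right)^{2} = \left(\frac{13^{2}}{6 \left(-2 + \frac{1}{6}\right)} - 117\right)^{2} = \left(\frac{1}{6} \cdot 169 \frac{1}{- \frac{11}{6}} - 117\right)^{2} = \left(\frac{1}{6} \cdot 169 \left(- \frac{6}{11}\right) - 117\right)^{2} = \left(- \frac{169}{11} - 117\right)^{2} = \left(- \frac{1456}{11}\right)^{2} = \frac{2119936}{121}$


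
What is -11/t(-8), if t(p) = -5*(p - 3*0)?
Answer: -11/40 ≈ -0.27500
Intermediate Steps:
t(p) = -5*p (t(p) = -5*(p + 0) = -5*p)
-11/t(-8) = -11/((-5*(-8))) = -11/40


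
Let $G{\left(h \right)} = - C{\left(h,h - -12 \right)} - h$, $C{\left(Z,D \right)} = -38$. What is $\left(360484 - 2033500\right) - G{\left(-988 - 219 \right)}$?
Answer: $-1674261$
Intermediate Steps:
$G{\left(h \right)} = 38 - h$ ($G{\left(h \right)} = \left(-1\right) \left(-38\right) - h = 38 - h$)
$\left(360484 - 2033500\right) - G{\left(-988 - 219 \right)} = \left(360484 - 2033500\right) - \left(38 - \left(-988 - 219\right)\right) = -1673016 - \left(38 - -1207\right) = -1673016 - \left(38 + 1207\right) = -1673016 - 1245 = -1674261$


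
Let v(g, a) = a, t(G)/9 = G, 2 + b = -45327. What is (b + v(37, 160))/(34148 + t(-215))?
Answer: -45169/32213 ≈ -1.4022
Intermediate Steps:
b = -45329 (b = -2 - 45327 = -45329)
t(G) = 9*G
(b + v(37, 160))/(34148 + t(-215)) = (-45329 + 160)/(34148 + 9*(-215)) = -45169/(34148 - 1935) = -45169/32213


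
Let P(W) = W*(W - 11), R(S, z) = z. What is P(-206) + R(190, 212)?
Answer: 44914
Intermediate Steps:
P(W) = W*(-11 + W)
P(-206) + R(190, 212) = -206*(-11 - 206) + 212 = -206*(-217) + 212 = 44702 + 212 = 44914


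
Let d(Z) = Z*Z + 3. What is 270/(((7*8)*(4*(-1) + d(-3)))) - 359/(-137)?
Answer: 98911/30688 ≈ 3.2231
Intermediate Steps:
d(Z) = 3 + Z² (d(Z) = Z² + 3 = 3 + Z²)
270/(((7*8)*(4*(-1) + d(-3)))) - 359/(-137) = 270/(((7*8)*(4*(-1) + (3 + (-3)²)))) - 359/(-137) = 270/((56*(-4 + (3 + 9)))) - 359*(-1/137) = 270/((56*(-4 + 12))) + 359/137 = 270/((56*8)) + 359/137 = 270/448 + 359/137 = 270*(1/448) + 359/137 = 135/224 + 359/137 = 98911/30688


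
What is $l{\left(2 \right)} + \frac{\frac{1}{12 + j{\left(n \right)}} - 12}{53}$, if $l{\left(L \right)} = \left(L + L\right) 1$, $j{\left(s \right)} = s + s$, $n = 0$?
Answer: $\frac{2401}{636} \approx 3.7752$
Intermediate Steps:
$j{\left(s \right)} = 2 s$
$l{\left(L \right)} = 2 L$ ($l{\left(L \right)} = 2 L 1 = 2 L$)
$l{\left(2 \right)} + \frac{\frac{1}{12 + j{\left(n \right)}} - 12}{53} = 2 \cdot 2 + \frac{\frac{1}{12 + 2 \cdot 0} - 12}{53} = 4 + \frac{\frac{1}{12 + 0} - 12}{53} = 4 + \frac{\frac{1}{12} - 12}{53} = 4 + \frac{1}{53} \left(- \frac{143}{12}\right) = 4 - \frac{143}{636} = \frac{2401}{636}$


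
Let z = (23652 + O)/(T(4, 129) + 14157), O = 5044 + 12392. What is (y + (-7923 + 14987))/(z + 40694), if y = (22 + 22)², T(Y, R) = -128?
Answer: 63130500/285468607 ≈ 0.22115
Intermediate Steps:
O = 17436
z = 41088/14029 (z = (23652 + 17436)/(-128 + 14157) = 41088/14029 ≈ 2.9288)
y = 1936 (y = 44² = 1936)
(y + (-7923 + 14987))/(z + 40694) = (1936 + (-7923 + 14987))/(41088/14029 + 40694) = (1936 + 7064)/(570937214/14029) = 9000*(14029/570937214) = 63130500/285468607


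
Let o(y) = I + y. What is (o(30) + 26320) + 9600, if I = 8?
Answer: 35958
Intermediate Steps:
o(y) = 8 + y
(o(30) + 26320) + 9600 = ((8 + 30) + 26320) + 9600 = (38 + 26320) + 9600 = 26358 + 9600 = 35958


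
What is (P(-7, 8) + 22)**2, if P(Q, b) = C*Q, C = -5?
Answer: 3249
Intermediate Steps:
P(Q, b) = -5*Q
(P(-7, 8) + 22)**2 = (-5*(-7) + 22)**2 = (35 + 22)**2 = 57**2 = 3249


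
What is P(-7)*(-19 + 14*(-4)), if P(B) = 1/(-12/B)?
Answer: -175/4 ≈ -43.750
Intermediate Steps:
P(B) = -B/12
P(-7)*(-19 + 14*(-4)) = (-1/12*(-7))*(-19 + 14*(-4)) = 7*(-19 - 56)/12 = (7/12)*(-75) = -175/4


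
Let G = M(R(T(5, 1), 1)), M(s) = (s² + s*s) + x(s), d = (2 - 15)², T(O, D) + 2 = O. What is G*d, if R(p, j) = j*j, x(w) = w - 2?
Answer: 169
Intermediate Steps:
x(w) = -2 + w
T(O, D) = -2 + O
d = 169 (d = (-13)² = 169)
R(p, j) = j²
M(s) = -2 + s + 2*s² (M(s) = (s² + s*s) + (-2 + s) = (s² + s²) + (-2 + s) = 2*s² + (-2 + s) = -2 + s + 2*s²)
G = 1 (G = -2 + 1² + 2*(1²)² = -2 + 1 + 2*1² = -2 + 1 + 2*1 = -2 + 1 + 2 = 1)
G*d = 1*169 = 169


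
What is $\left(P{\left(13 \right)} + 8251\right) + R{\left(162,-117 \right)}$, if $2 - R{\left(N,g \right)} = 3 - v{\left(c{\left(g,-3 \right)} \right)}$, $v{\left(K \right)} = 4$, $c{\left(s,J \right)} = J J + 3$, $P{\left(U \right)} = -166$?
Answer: $8088$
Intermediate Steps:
$c{\left(s,J \right)} = 3 + J^{2}$ ($c{\left(s,J \right)} = J^{2} + 3 = 3 + J^{2}$)
$R{\left(N,g \right)} = 3$ ($R{\left(N,g \right)} = 2 - \left(3 - 4\right) = 2 - -1 = 2 + 1 = 3$)
$\left(P{\left(13 \right)} + 8251\right) + R{\left(162,-117 \right)} = \left(-166 + 8251\right) + 3 = 8085 + 3 = 8088$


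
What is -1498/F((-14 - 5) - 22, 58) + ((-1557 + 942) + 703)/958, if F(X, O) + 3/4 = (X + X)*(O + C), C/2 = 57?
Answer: 5352604/27024701 ≈ 0.19806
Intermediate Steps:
C = 114 (C = 2*57 = 114)
F(X, O) = -¾ + 2*X*(114 + O) (F(X, O) = -¾ + (X + X)*(O + 114) = -¾ + (2*X)*(114 + O) = -¾ + 2*X*(114 + O))
-1498/F((-14 - 5) - 22, 58) + ((-1557 + 942) + 703)/958 = -1498/(-¾ + 228*((-14 - 5) - 22) + 2*58*((-14 - 5) - 22)) + ((-1557 + 942) + 703)/958 = -1498/(-¾ + 228*(-19 - 22) + 2*58*(-19 - 22)) + (-615 + 703)*(1/958) = -1498/(-¾ + 228*(-41) + 2*58*(-41)) + 88*(1/958) = -1498/(-¾ - 9348 - 4756) + 44/479 = -1498/(-56419/4) + 44/479 = -1498*(-4/56419) + 44/479 = 5992/56419 + 44/479 = 5352604/27024701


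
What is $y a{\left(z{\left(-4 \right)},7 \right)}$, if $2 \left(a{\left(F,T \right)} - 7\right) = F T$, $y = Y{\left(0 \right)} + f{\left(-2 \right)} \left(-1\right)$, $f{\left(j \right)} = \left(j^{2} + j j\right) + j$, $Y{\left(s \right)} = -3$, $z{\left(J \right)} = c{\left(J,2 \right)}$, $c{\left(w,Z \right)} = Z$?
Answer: $-126$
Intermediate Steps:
$z{\left(J \right)} = 2$
$f{\left(j \right)} = j + 2 j^{2}$ ($f{\left(j \right)} = \left(j^{2} + j^{2}\right) + j = 2 j^{2} + j = j + 2 j^{2}$)
$y = -9$ ($y = -3 + - 2 \left(1 + 2 \left(-2\right)\right) \left(-1\right) = -3 + - 2 \left(1 - 4\right) \left(-1\right) = -3 + \left(-2\right) \left(-3\right) \left(-1\right) = -3 + 6 \left(-1\right) = -3 - 6 = -9$)
$a{\left(F,T \right)} = 7 + \frac{F T}{2}$
$y a{\left(z{\left(-4 \right)},7 \right)} = - 9 \left(7 + \frac{1}{2} \cdot 2 \cdot 7\right) = - 9 \left(7 + 7\right) = \left(-9\right) 14 = -126$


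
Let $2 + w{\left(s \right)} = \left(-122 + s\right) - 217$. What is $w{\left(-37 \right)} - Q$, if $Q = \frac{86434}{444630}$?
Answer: $- \frac{84078287}{222315} \approx -378.19$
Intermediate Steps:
$w{\left(s \right)} = -341 + s$ ($w{\left(s \right)} = -2 + \left(\left(-122 + s\right) - 217\right) = -2 + \left(-339 + s\right) = -341 + s$)
$Q = \frac{43217}{222315}$ ($Q = 86434 \cdot \frac{1}{444630} = \frac{43217}{222315} \approx 0.1944$)
$w{\left(-37 \right)} - Q = \left(-341 - 37\right) - \frac{43217}{222315} = -378 - \frac{43217}{222315} = - \frac{84078287}{222315}$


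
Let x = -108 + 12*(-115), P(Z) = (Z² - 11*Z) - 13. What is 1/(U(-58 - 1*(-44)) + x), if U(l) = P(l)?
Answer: -1/1151 ≈ -0.00086881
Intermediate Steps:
P(Z) = -13 + Z² - 11*Z
U(l) = -13 + l² - 11*l
x = -1488 (x = -108 - 1380 = -1488)
1/(U(-58 - 1*(-44)) + x) = 1/((-13 + (-58 - 1*(-44))² - 11*(-58 - 1*(-44))) - 1488) = 1/((-13 + (-58 + 44)² - 11*(-58 + 44)) - 1488) = 1/((-13 + (-14)² - 11*(-14)) - 1488) = 1/((-13 + 196 + 154) - 1488) = 1/(337 - 1488) = 1/(-1151) = -1/1151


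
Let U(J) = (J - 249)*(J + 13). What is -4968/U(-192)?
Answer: -552/8771 ≈ -0.062935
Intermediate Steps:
U(J) = (-249 + J)*(13 + J)
-4968/U(-192) = -4968/(-3237 + (-192)² - 236*(-192)) = -4968/(-3237 + 36864 + 45312) = -4968/78939 = -4968*1/78939 = -552/8771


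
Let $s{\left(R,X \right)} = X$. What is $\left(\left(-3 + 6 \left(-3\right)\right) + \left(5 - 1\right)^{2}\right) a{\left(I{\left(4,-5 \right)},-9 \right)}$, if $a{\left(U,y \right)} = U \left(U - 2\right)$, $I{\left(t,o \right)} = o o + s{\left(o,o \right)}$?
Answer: $-1800$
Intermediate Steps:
$I{\left(t,o \right)} = o + o^{2}$ ($I{\left(t,o \right)} = o o + o = o^{2} + o = o + o^{2}$)
$a{\left(U,y \right)} = U \left(-2 + U\right)$
$\left(\left(-3 + 6 \left(-3\right)\right) + \left(5 - 1\right)^{2}\right) a{\left(I{\left(4,-5 \right)},-9 \right)} = \left(\left(-3 + 6 \left(-3\right)\right) + \left(5 - 1\right)^{2}\right) - 5 \left(1 - 5\right) \left(-2 - 5 \left(1 - 5\right)\right) = \left(\left(-3 - 18\right) + 4^{2}\right) \left(-5\right) \left(-4\right) \left(-2 - -20\right) = \left(-21 + 16\right) 20 \left(-2 + 20\right) = - 5 \cdot 20 \cdot 18 = \left(-5\right) 360 = -1800$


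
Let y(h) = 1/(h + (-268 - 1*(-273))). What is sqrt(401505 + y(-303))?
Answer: sqrt(35655249722)/298 ≈ 633.64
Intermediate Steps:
y(h) = 1/(5 + h) (y(h) = 1/(h + (-268 + 273)) = 1/(h + 5) = 1/(5 + h))
sqrt(401505 + y(-303)) = sqrt(401505 + 1/(5 - 303)) = sqrt(401505 + 1/(-298)) = sqrt(401505 - 1/298) = sqrt(119648489/298) = sqrt(35655249722)/298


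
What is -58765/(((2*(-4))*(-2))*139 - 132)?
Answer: -58765/2092 ≈ -28.090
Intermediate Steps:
-58765/(((2*(-4))*(-2))*139 - 132) = -58765/(-8*(-2)*139 - 132) = -58765/(16*139 - 132) = -58765/(2224 - 132) = -58765/2092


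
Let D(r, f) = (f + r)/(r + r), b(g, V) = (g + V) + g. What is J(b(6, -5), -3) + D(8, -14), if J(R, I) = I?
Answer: -27/8 ≈ -3.3750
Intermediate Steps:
b(g, V) = V + 2*g (b(g, V) = (V + g) + g = V + 2*g)
D(r, f) = (f + r)/(2*r) (D(r, f) = (f + r)/((2*r)) = (f + r)*(1/(2*r)) = (f + r)/(2*r))
J(b(6, -5), -3) + D(8, -14) = -3 + (1/2)*(-14 + 8)/8 = -3 + (1/2)*(1/8)*(-6) = -3 - 3/8 = -27/8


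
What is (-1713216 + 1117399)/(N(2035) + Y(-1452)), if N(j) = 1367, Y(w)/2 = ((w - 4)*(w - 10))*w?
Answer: 595817/6181662121 ≈ 9.6385e-5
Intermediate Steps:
Y(w) = 2*w*(-10 + w)*(-4 + w) (Y(w) = 2*(((w - 4)*(w - 10))*w) = 2*(((-4 + w)*(-10 + w))*w) = 2*(((-10 + w)*(-4 + w))*w) = 2*(w*(-10 + w)*(-4 + w)) = 2*w*(-10 + w)*(-4 + w))
(-1713216 + 1117399)/(N(2035) + Y(-1452)) = (-1713216 + 1117399)/(1367 + 2*(-1452)*(40 + (-1452)² - 14*(-1452))) = -595817/(1367 + 2*(-1452)*(40 + 2108304 + 20328)) = -595817/(1367 + 2*(-1452)*2128672) = -595817/(1367 - 6181663488) = -595817/(-6181662121) = -595817*(-1/6181662121) = 595817/6181662121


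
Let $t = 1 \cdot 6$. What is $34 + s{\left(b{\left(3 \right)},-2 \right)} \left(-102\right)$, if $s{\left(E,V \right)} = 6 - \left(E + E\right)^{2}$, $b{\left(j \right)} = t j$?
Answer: $131614$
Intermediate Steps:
$t = 6$
$b{\left(j \right)} = 6 j$
$s{\left(E,V \right)} = 6 - 4 E^{2}$ ($s{\left(E,V \right)} = 6 - \left(2 E\right)^{2} = 6 - 4 E^{2}$)
$34 + s{\left(b{\left(3 \right)},-2 \right)} \left(-102\right) = 34 + \left(6 - 4 \left(6 \cdot 3\right)^{2}\right) \left(-102\right) = 34 + \left(6 - 4 \cdot 18^{2}\right) \left(-102\right) = 34 + \left(6 - 1296\right) \left(-102\right) = 34 - -131580 = 34 + 131580 = 131614$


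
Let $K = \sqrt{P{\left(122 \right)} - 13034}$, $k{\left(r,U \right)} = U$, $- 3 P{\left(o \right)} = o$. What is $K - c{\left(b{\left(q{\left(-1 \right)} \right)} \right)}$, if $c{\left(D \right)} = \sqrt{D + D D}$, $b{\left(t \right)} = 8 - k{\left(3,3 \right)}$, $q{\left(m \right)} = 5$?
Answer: $- \sqrt{30} + \frac{2 i \sqrt{29418}}{3} \approx -5.4772 + 114.34 i$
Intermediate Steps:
$P{\left(o \right)} = - \frac{o}{3}$
$b{\left(t \right)} = 5$ ($b{\left(t \right)} = 8 - 3 = 5$)
$c{\left(D \right)} = \sqrt{D + D^{2}}$
$K = \frac{2 i \sqrt{29418}}{3}$ ($K = \sqrt{\left(- \frac{1}{3}\right) 122 - 13034} = \sqrt{- \frac{122}{3} - 13034} = \sqrt{- \frac{39224}{3}} = \frac{2 i \sqrt{29418}}{3} \approx 114.34 i$)
$K - c{\left(b{\left(q{\left(-1 \right)} \right)} \right)} = \frac{2 i \sqrt{29418}}{3} - \sqrt{5 \left(1 + 5\right)} = \frac{2 i \sqrt{29418}}{3} - \sqrt{5 \cdot 6} = \frac{2 i \sqrt{29418}}{3} - \sqrt{30} = - \sqrt{30} + \frac{2 i \sqrt{29418}}{3}$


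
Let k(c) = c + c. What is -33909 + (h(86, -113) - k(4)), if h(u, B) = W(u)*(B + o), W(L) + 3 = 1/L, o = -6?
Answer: -2886279/86 ≈ -33561.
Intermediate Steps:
W(L) = -3 + 1/L
h(u, B) = (-6 + B)*(-3 + 1/u) (h(u, B) = (-3 + 1/u)*(B - 6) = (-3 + 1/u)*(-6 + B) = (-6 + B)*(-3 + 1/u))
k(c) = 2*c
-33909 + (h(86, -113) - k(4)) = -33909 + (-1*(-1 + 3*86)*(-6 - 113)/86 - 2*4) = -33909 + (-1*1/86*(-1 + 258)*(-119) - 1*8) = -33909 + (-1*1/86*257*(-119) - 8) = -33909 + (30583/86 - 8) = -33909 + 29895/86 = -2886279/86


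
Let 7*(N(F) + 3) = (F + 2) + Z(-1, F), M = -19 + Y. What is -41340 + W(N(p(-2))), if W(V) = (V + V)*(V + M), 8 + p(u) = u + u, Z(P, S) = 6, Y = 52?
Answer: -2035960/49 ≈ -41550.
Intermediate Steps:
p(u) = -8 + 2*u (p(u) = -8 + (u + u) = -8 + 2*u)
M = 33 (M = -19 + 52 = 33)
N(F) = -13/7 + F/7 (N(F) = -3 + ((F + 2) + 6)/7 = -3 + ((2 + F) + 6)/7 = -3 + (8 + F)/7 = -3 + (8/7 + F/7) = -13/7 + F/7)
W(V) = 2*V*(33 + V) (W(V) = (V + V)*(V + 33) = (2*V)*(33 + V) = 2*V*(33 + V))
-41340 + W(N(p(-2))) = -41340 + 2*(-13/7 + (-8 + 2*(-2))/7)*(33 + (-13/7 + (-8 + 2*(-2))/7)) = -41340 + 2*(-13/7 + (-8 - 4)/7)*(33 + (-13/7 + (-8 - 4)/7)) = -41340 + 2*(-13/7 + (⅐)*(-12))*(33 + (-13/7 + (⅐)*(-12))) = -41340 + 2*(-13/7 - 12/7)*(33 + (-13/7 - 12/7)) = -41340 + 2*(-25/7)*(33 - 25/7) = -41340 + 2*(-25/7)*(206/7) = -41340 - 10300/49 = -2035960/49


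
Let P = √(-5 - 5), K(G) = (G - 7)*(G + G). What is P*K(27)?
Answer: 1080*I*√10 ≈ 3415.3*I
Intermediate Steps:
K(G) = 2*G*(-7 + G) (K(G) = (-7 + G)*(2*G) = 2*G*(-7 + G))
P = I*√10 (P = √(-10) = I*√10 ≈ 3.1623*I)
P*K(27) = (I*√10)*(2*27*(-7 + 27)) = (I*√10)*(2*27*20) = (I*√10)*1080 = 1080*I*√10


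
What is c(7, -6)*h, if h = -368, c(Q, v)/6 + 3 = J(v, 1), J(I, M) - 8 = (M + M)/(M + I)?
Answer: -50784/5 ≈ -10157.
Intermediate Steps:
J(I, M) = 8 + 2*M/(I + M) (J(I, M) = 8 + (M + M)/(M + I) = 8 + (2*M)/(I + M) = 8 + 2*M/(I + M))
c(Q, v) = -18 + 12*(5 + 4*v)/(1 + v) (c(Q, v) = -18 + 6*(2*(4*v + 5*1)/(v + 1)) = -18 + 6*(2*(4*v + 5)/(1 + v)) = -18 + 6*(2*(5 + 4*v)/(1 + v)) = -18 + 12*(5 + 4*v)/(1 + v))
c(7, -6)*h = (6*(7 + 5*(-6))/(1 - 6))*(-368) = (6*(7 - 30)/(-5))*(-368) = (6*(-⅕)*(-23))*(-368) = (138/5)*(-368) = -50784/5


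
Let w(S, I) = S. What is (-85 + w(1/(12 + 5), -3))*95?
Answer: -137180/17 ≈ -8069.4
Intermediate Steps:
(-85 + w(1/(12 + 5), -3))*95 = (-85 + 1/(12 + 5))*95 = (-85 + 1/17)*95 = -1444/17*95 = -137180/17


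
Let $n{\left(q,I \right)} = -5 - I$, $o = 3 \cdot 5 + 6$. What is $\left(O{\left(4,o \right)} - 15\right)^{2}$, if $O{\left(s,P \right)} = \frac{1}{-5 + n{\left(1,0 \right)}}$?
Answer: $\frac{22801}{100} \approx 228.01$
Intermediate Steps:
$o = 21$ ($o = 15 + 6 = 21$)
$O{\left(s,P \right)} = - \frac{1}{10}$ ($O{\left(s,P \right)} = \frac{1}{-5 - 5} = \frac{1}{-10} = - \frac{1}{10}$)
$\left(O{\left(4,o \right)} - 15\right)^{2} = \left(- \frac{1}{10} - 15\right)^{2} = \left(- \frac{151}{10}\right)^{2} = \frac{22801}{100}$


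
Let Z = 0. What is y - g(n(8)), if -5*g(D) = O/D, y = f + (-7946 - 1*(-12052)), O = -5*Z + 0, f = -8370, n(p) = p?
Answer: -4264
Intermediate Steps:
O = 0 (O = -5*0 + 0 = 0 + 0 = 0)
y = -4264 (y = -8370 + (-7946 - 1*(-12052)) = -8370 + (-7946 + 12052) = -8370 + 4106 = -4264)
g(D) = 0 (g(D) = -0/D = -1/5*0 = 0)
y - g(n(8)) = -4264 - 1*0 = -4264 + 0 = -4264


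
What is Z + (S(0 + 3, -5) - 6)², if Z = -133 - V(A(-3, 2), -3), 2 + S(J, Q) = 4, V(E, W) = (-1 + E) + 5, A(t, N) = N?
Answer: -123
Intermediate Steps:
V(E, W) = 4 + E
S(J, Q) = 2 (S(J, Q) = -2 + 4 = 2)
Z = -139 (Z = -133 - (4 + 2) = -133 - 1*6 = -133 - 6 = -139)
Z + (S(0 + 3, -5) - 6)² = -139 + (2 - 6)² = -139 + (-4)² = -139 + 16 = -123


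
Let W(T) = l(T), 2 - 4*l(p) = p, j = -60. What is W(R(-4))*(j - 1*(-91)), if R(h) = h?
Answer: 93/2 ≈ 46.500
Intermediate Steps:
l(p) = 1/2 - p/4
W(T) = 1/2 - T/4
W(R(-4))*(j - 1*(-91)) = (1/2 - 1/4*(-4))*(-60 - 1*(-91)) = (1/2 + 1)*(-60 + 91) = (3/2)*31 = 93/2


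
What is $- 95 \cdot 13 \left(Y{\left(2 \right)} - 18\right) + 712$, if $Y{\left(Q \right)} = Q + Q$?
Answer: $18002$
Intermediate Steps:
$Y{\left(Q \right)} = 2 Q$
$- 95 \cdot 13 \left(Y{\left(2 \right)} - 18\right) + 712 = - 95 \cdot 13 \left(2 \cdot 2 - 18\right) + 712 = - 95 \cdot 13 \left(4 - 18\right) + 712 = - 95 \cdot 13 \left(-14\right) + 712 = \left(-95\right) \left(-182\right) + 712 = 17290 + 712 = 18002$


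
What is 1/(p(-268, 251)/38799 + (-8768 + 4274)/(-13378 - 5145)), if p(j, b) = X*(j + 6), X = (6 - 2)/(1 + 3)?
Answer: 718673877/169509680 ≈ 4.2397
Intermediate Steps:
X = 1 (X = 4/4 = 4*(¼) = 1)
p(j, b) = 6 + j (p(j, b) = 1*(j + 6) = 1*(6 + j) = 6 + j)
1/(p(-268, 251)/38799 + (-8768 + 4274)/(-13378 - 5145)) = 1/((6 - 268)/38799 + (-8768 + 4274)/(-13378 - 5145)) = 1/(-262*1/38799 - 4494/(-18523)) = 1/(-262/38799 - 4494*(-1/18523)) = 1/(-262/38799 + 4494/18523) = 1/(169509680/718673877) = 718673877/169509680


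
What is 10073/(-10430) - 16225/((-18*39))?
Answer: 5791268/261495 ≈ 22.147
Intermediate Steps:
10073/(-10430) - 16225/((-18*39)) = 10073*(-1/10430) - 16225/(-702) = -1439/1490 - 16225*(-1/702) = -1439/1490 + 16225/702 = 5791268/261495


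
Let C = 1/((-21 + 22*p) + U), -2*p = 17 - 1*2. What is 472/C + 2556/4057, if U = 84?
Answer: -195317652/4057 ≈ -48143.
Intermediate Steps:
p = -15/2 (p = -(17 - 1*2)/2 = -(17 - 2)/2 = -½*15 = -15/2 ≈ -7.5000)
C = -1/102 (C = 1/((-21 + 22*(-15/2)) + 84) = 1/((-21 - 165) + 84) = 1/(-186 + 84) = 1/(-102) = -1/102 ≈ -0.0098039)
472/C + 2556/4057 = 472/(-1/102) + 2556/4057 = 472*(-102) + 2556*(1/4057) = -48144 + 2556/4057 = -195317652/4057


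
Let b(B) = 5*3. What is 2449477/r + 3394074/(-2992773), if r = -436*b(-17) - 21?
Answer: -2450999049745/6545194551 ≈ -374.47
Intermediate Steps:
b(B) = 15
r = -6561 (r = -436*15 - 21 = -6540 - 21 = -6561)
2449477/r + 3394074/(-2992773) = 2449477/(-6561) + 3394074/(-2992773) = 2449477*(-1/6561) + 3394074*(-1/2992773) = -2449477/6561 - 1131358/997591 = -2450999049745/6545194551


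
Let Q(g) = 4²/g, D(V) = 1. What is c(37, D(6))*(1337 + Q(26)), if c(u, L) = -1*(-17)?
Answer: 295613/13 ≈ 22739.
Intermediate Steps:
c(u, L) = 17
Q(g) = 16/g
c(37, D(6))*(1337 + Q(26)) = 17*(1337 + 16/26) = 17*(1337 + 16*(1/26)) = 17*(1337 + 8/13) = 17*(17389/13) = 295613/13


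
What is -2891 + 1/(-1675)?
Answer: -4842426/1675 ≈ -2891.0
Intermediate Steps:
-2891 + 1/(-1675) = -2891 - 1/1675 = -4842426/1675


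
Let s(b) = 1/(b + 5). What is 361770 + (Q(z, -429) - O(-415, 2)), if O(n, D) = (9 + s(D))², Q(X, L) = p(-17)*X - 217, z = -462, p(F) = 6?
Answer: 17576173/49 ≈ 3.5870e+5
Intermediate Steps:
s(b) = 1/(5 + b)
Q(X, L) = -217 + 6*X (Q(X, L) = 6*X - 217 = -217 + 6*X)
O(n, D) = (9 + 1/(5 + D))²
361770 + (Q(z, -429) - O(-415, 2)) = 361770 + ((-217 + 6*(-462)) - (46 + 9*2)²/(5 + 2)²) = 361770 + ((-217 - 2772) - (46 + 18)²/7²) = 361770 + (-2989 - 64²/49) = 361770 + (-2989 - 4096/49) = 361770 - 150557/49 = 17576173/49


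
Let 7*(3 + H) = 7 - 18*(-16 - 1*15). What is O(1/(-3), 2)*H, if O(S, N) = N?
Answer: 1088/7 ≈ 155.43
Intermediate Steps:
H = 544/7 (H = -3 + (7 - 18*(-16 - 1*15))/7 = -3 + (7 - 18*(-16 - 15))/7 = -3 + (7 - 18*(-31))/7 = -3 + (7 + 558)/7 = -3 + (1/7)*565 = -3 + 565/7 = 544/7 ≈ 77.714)
O(1/(-3), 2)*H = 2*(544/7) = 1088/7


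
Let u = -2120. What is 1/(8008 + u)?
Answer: 1/5888 ≈ 0.00016984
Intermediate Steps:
1/(8008 + u) = 1/(8008 - 2120) = 1/5888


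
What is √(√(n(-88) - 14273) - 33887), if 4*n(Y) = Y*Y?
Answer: √(-33887 + 13*I*√73) ≈ 0.3017 + 184.08*I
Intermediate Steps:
n(Y) = Y²/4 (n(Y) = (Y*Y)/4 = Y²/4)
√(√(n(-88) - 14273) - 33887) = √(√((¼)*(-88)² - 14273) - 33887) = √(√((¼)*7744 - 14273) - 33887) = √(√(1936 - 14273) - 33887) = √(√(-12337) - 33887) = √(13*I*√73 - 33887) = √(-33887 + 13*I*√73)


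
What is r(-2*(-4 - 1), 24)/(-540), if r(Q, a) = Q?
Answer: -1/54 ≈ -0.018519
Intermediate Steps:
r(-2*(-4 - 1), 24)/(-540) = -2*(-4 - 1)/(-540) = -2*(-5)*(-1/540) = 10*(-1/540) = -1/54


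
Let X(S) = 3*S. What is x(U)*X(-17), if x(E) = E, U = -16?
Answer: 816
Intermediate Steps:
x(U)*X(-17) = -48*(-17) = -16*(-51) = 816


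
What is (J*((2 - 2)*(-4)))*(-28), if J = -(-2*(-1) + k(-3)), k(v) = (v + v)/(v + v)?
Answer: 0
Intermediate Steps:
k(v) = 1 (k(v) = (2*v)/((2*v)) = (2*v)*(1/(2*v)) = 1)
J = -3 (J = -(-2*(-1) + 1) = -(2 + 1) = -1*3 = -3)
(J*((2 - 2)*(-4)))*(-28) = -3*(2 - 2)*(-4)*(-28) = -0*(-4)*(-28) = -3*0*(-28) = 0*(-28) = 0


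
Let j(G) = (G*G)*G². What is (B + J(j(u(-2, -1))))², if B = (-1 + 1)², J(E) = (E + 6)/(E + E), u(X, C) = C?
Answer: 49/4 ≈ 12.250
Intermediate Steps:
j(G) = G⁴ (j(G) = G²*G² = G⁴)
J(E) = (6 + E)/(2*E) (J(E) = (6 + E)/((2*E)) = (6 + E)*(1/(2*E)) = (6 + E)/(2*E))
B = 0 (B = 0² = 0)
(B + J(j(u(-2, -1))))² = (0 + (6 + (-1)⁴)/(2*((-1)⁴)))² = (0 + (½)*(6 + 1)/1)² = (0 + (½)*1*7)² = (0 + 7/2)² = (7/2)² = 49/4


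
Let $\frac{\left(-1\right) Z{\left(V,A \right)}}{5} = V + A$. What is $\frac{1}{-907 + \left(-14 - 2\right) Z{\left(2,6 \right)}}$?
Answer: $- \frac{1}{267} \approx -0.0037453$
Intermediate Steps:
$Z{\left(V,A \right)} = - 5 A - 5 V$ ($Z{\left(V,A \right)} = - 5 \left(V + A\right) = - 5 \left(A + V\right) = - 5 A - 5 V$)
$\frac{1}{-907 + \left(-14 - 2\right) Z{\left(2,6 \right)}} = \frac{1}{-907 + \left(-14 - 2\right) \left(\left(-5\right) 6 - 10\right)} = \frac{1}{-907 - 16 \left(-30 - 10\right)} = \frac{1}{-907 - -640} = \frac{1}{-907 + 640} = \frac{1}{-267} = - \frac{1}{267}$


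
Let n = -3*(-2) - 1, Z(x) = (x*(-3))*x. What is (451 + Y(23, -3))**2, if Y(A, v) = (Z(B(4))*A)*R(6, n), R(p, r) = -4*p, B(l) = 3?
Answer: 235776025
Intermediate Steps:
Z(x) = -3*x**2 (Z(x) = (-3*x)*x = -3*x**2)
n = 5 (n = 6 - 1 = 5)
Y(A, v) = 648*A (Y(A, v) = ((-3*3**2)*A)*(-4*6) = ((-3*9)*A)*(-24) = -27*A*(-24) = 648*A)
(451 + Y(23, -3))**2 = (451 + 648*23)**2 = (451 + 14904)**2 = 15355**2 = 235776025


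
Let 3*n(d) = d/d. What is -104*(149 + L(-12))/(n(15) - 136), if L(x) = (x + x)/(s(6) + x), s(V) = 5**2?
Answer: 45912/407 ≈ 112.81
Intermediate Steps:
s(V) = 25
L(x) = 2*x/(25 + x) (L(x) = (x + x)/(25 + x) = (2*x)/(25 + x) = 2*x/(25 + x))
n(d) = 1/3 (n(d) = (d/d)/3 = (1/3)*1 = 1/3)
-104*(149 + L(-12))/(n(15) - 136) = -104*(149 + 2*(-12)/(25 - 12))/(1/3 - 136) = -104*(149 + 2*(-12)/13)/(-407/3) = -104*(149 + 2*(-12)*(1/13))*(-3)/407 = -104*(149 - 24/13)*(-3)/407 = -15304*(-3)/407 = -104*(-5739/5291) = 45912/407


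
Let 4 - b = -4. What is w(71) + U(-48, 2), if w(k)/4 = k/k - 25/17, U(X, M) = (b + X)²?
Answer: 27168/17 ≈ 1598.1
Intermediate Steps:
b = 8 (b = 4 - 1*(-4) = 4 + 4 = 8)
U(X, M) = (8 + X)²
w(k) = -32/17 (w(k) = 4*(k/k - 25/17) = 4*(1 - 25*1/17) = 4*(1 - 25/17) = 4*(-8/17) = -32/17)
w(71) + U(-48, 2) = -32/17 + (8 - 48)² = -32/17 + (-40)² = -32/17 + 1600 = 27168/17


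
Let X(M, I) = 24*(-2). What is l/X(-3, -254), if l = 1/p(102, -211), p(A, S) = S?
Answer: 1/10128 ≈ 9.8736e-5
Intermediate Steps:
X(M, I) = -48
l = -1/211 (l = 1/(-211) = -1/211 ≈ -0.0047393)
l/X(-3, -254) = -1/211/(-48) = -1/211*(-1/48) = 1/10128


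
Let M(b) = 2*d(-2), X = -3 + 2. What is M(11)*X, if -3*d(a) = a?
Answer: -4/3 ≈ -1.3333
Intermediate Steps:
d(a) = -a/3
X = -1
M(b) = 4/3 (M(b) = 2*(-⅓*(-2)) = 2*(⅔) = 4/3)
M(11)*X = (4/3)*(-1) = -4/3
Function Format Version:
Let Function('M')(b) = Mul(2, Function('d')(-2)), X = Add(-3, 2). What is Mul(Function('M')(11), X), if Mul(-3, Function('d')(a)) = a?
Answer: Rational(-4, 3) ≈ -1.3333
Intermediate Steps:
Function('d')(a) = Mul(Rational(-1, 3), a)
X = -1
Function('M')(b) = Rational(4, 3) (Function('M')(b) = Mul(2, Mul(Rational(-1, 3), -2)) = Mul(2, Rational(2, 3)) = Rational(4, 3))
Mul(Function('M')(11), X) = Mul(Rational(4, 3), -1) = Rational(-4, 3)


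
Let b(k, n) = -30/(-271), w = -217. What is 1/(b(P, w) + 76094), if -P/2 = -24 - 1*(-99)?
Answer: 271/20621504 ≈ 1.3142e-5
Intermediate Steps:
P = -150 (P = -2*(-24 - 1*(-99)) = -2*(-24 + 99) = -2*75 = -150)
b(k, n) = 30/271 (b(k, n) = -30*(-1/271) = 30/271)
1/(b(P, w) + 76094) = 1/(30/271 + 76094) = 1/(20621504/271) = 271/20621504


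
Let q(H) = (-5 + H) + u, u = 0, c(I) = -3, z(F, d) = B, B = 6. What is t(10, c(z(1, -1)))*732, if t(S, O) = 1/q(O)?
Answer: -183/2 ≈ -91.500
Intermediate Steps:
z(F, d) = 6
q(H) = -5 + H (q(H) = (-5 + H) + 0 = -5 + H)
t(S, O) = 1/(-5 + O)
t(10, c(z(1, -1)))*732 = 732/(-5 - 3) = 732/(-8) = -⅛*732 = -183/2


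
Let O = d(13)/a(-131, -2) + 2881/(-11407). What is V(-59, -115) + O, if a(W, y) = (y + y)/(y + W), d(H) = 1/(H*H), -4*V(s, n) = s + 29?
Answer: 57403065/7711132 ≈ 7.4442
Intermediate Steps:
V(s, n) = -29/4 - s/4 (V(s, n) = -(s + 29)/4 = -(29 + s)/4 = -29/4 - s/4)
d(H) = H⁻² (d(H) = 1/(H²) = H⁻²)
a(W, y) = 2*y/(W + y) (a(W, y) = (2*y)/(W + y) = 2*y/(W + y))
O = -430425/7711132 (O = 1/(13²*((2*(-2)/(-131 - 2)))) + 2881/(-11407) = 1/(169*((2*(-2)/(-133)))) + 2881*(-1/11407) = 1/(169*((2*(-2)*(-1/133)))) - 2881/11407 = 1/(169*(4/133)) - 2881/11407 = (1/169)*(133/4) - 2881/11407 = 133/676 - 2881/11407 = -430425/7711132 ≈ -0.055819)
V(-59, -115) + O = (-29/4 - ¼*(-59)) - 430425/7711132 = (-29/4 + 59/4) - 430425/7711132 = 15/2 - 430425/7711132 = 57403065/7711132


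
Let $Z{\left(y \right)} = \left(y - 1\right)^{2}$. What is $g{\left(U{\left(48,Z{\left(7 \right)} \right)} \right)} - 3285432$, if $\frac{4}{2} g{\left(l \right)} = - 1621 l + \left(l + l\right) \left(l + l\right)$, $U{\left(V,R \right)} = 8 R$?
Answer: $-3352968$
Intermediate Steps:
$Z{\left(y \right)} = \left(-1 + y\right)^{2}$
$g{\left(l \right)} = 2 l^{2} - \frac{1621 l}{2}$ ($g{\left(l \right)} = \frac{- 1621 l + \left(l + l\right) \left(l + l\right)}{2} = \frac{- 1621 l + 2 l 2 l}{2} = \frac{- 1621 l + 4 l^{2}}{2} = 2 l^{2} - \frac{1621 l}{2}$)
$g{\left(U{\left(48,Z{\left(7 \right)} \right)} \right)} - 3285432 = \frac{8 \left(-1 + 7\right)^{2} \left(-1621 + 4 \cdot 8 \left(-1 + 7\right)^{2}\right)}{2} - 3285432 = \frac{8 \cdot 6^{2} \left(-1621 + 4 \cdot 8 \cdot 6^{2}\right)}{2} - 3285432 = \frac{8 \cdot 36 \left(-1621 + 4 \cdot 8 \cdot 36\right)}{2} - 3285432 = \frac{1}{2} \cdot 288 \left(-1621 + 4 \cdot 288\right) - 3285432 = \frac{1}{2} \cdot 288 \left(-1621 + 1152\right) - 3285432 = \frac{1}{2} \cdot 288 \left(-469\right) - 3285432 = -67536 - 3285432 = -3352968$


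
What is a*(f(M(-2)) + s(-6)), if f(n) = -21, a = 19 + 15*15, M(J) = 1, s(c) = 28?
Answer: 1708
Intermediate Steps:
a = 244 (a = 19 + 225 = 244)
a*(f(M(-2)) + s(-6)) = 244*(-21 + 28) = 244*7 = 1708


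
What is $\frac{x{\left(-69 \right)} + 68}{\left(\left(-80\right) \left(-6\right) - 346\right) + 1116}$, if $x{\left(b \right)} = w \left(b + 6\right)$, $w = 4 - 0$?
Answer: $- \frac{92}{625} \approx -0.1472$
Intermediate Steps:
$w = 4$ ($w = 4 + 0 = 4$)
$x{\left(b \right)} = 24 + 4 b$ ($x{\left(b \right)} = 4 \left(b + 6\right) = 4 \left(6 + b\right) = 24 + 4 b$)
$\frac{x{\left(-69 \right)} + 68}{\left(\left(-80\right) \left(-6\right) - 346\right) + 1116} = \frac{\left(24 + 4 \left(-69\right)\right) + 68}{\left(\left(-80\right) \left(-6\right) - 346\right) + 1116} = \frac{\left(24 - 276\right) + 68}{\left(480 - 346\right) + 1116} = \frac{-252 + 68}{134 + 1116} = - \frac{184}{1250} = \left(-184\right) \frac{1}{1250} = - \frac{92}{625}$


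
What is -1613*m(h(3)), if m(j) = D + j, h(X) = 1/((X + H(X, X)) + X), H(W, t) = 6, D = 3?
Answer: -59681/12 ≈ -4973.4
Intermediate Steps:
h(X) = 1/(6 + 2*X) (h(X) = 1/((X + 6) + X) = 1/((6 + X) + X) = 1/(6 + 2*X))
m(j) = 3 + j
-1613*m(h(3)) = -1613*(3 + 1/(2*(3 + 3))) = -1613*(3 + (½)/6) = -1613*(3 + (½)*(⅙)) = -1613*(3 + 1/12) = -1613*37/12 = -59681/12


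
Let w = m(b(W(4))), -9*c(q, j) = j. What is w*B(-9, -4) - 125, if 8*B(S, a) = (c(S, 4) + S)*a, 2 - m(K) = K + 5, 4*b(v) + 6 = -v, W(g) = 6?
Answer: -125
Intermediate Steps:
b(v) = -3/2 - v/4 (b(v) = -3/2 + (-v)/4 = -3/2 - v/4)
c(q, j) = -j/9
m(K) = -3 - K (m(K) = 2 - (K + 5) = 2 - (5 + K) = 2 + (-5 - K) = -3 - K)
B(S, a) = a*(-4/9 + S)/8 (B(S, a) = ((-⅑*4 + S)*a)/8 = ((-4/9 + S)*a)/8 = (a*(-4/9 + S))/8 = a*(-4/9 + S)/8)
w = 0 (w = -3 - (-3/2 - ¼*6) = -3 - (-3/2 - 3/2) = -3 - 1*(-3) = -3 + 3 = 0)
w*B(-9, -4) - 125 = 0*((1/72)*(-4)*(-4 + 9*(-9))) - 125 = 0*((1/72)*(-4)*(-4 - 81)) - 125 = 0*((1/72)*(-4)*(-85)) - 125 = 0*(85/18) - 125 = 0 - 125 = -125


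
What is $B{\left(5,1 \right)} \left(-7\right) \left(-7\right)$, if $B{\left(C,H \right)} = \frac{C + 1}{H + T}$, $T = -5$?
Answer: $- \frac{147}{2} \approx -73.5$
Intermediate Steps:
$B{\left(C,H \right)} = \frac{1 + C}{-5 + H}$ ($B{\left(C,H \right)} = \frac{C + 1}{H - 5} = \frac{1 + C}{-5 + H}$)
$B{\left(5,1 \right)} \left(-7\right) \left(-7\right) = \frac{1 + 5}{-5 + 1} \left(-7\right) \left(-7\right) = \frac{1}{-4} \cdot 6 \left(-7\right) \left(-7\right) = \left(- \frac{1}{4}\right) 6 \left(-7\right) \left(-7\right) = \left(- \frac{3}{2}\right) \left(-7\right) \left(-7\right) = \frac{21}{2} \left(-7\right) = - \frac{147}{2}$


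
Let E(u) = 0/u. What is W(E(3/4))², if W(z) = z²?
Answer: 0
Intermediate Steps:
E(u) = 0
W(E(3/4))² = (0²)² = 0² = 0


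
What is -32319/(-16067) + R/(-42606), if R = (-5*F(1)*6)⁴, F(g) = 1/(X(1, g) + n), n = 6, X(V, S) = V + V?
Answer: 4341905389/2163517952 ≈ 2.0069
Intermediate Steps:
X(V, S) = 2*V
F(g) = ⅛ (F(g) = 1/(2*1 + 6) = 1/(2 + 6) = 1/8 = ⅛)
R = 50625/256 (R = (-5*⅛*6)⁴ = (-5/8*6)⁴ = (-15/4)⁴ = 50625/256 ≈ 197.75)
-32319/(-16067) + R/(-42606) = -32319/(-16067) + (50625/256)/(-42606) = -32319*(-1/16067) + (50625/256)*(-1/42606) = 32319/16067 - 625/134656 = 4341905389/2163517952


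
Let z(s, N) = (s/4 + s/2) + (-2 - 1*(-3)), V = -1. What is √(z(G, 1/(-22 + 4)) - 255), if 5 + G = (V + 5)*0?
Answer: I*√1031/2 ≈ 16.055*I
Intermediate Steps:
G = -5 (G = -5 + (-1 + 5)*0 = -5 + 4*0 = -5 + 0 = -5)
z(s, N) = 1 + 3*s/4 (z(s, N) = (s*(¼) + s*(½)) + (-2 + 3) = (s/4 + s/2) + 1 = 3*s/4 + 1 = 1 + 3*s/4)
√(z(G, 1/(-22 + 4)) - 255) = √((1 + (¾)*(-5)) - 255) = √((1 - 15/4) - 255) = √(-11/4 - 255) = √(-1031/4) = I*√1031/2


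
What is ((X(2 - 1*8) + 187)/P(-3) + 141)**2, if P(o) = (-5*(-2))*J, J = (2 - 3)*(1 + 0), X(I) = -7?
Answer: 15129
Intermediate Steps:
J = -1 (J = -1*1 = -1)
P(o) = -10 (P(o) = -5*(-2)*(-1) = 10*(-1) = -10)
((X(2 - 1*8) + 187)/P(-3) + 141)**2 = ((-7 + 187)/(-10) + 141)**2 = (180*(-1/10) + 141)**2 = (-18 + 141)**2 = 123**2 = 15129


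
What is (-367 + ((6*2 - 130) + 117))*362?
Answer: -133216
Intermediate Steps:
(-367 + ((6*2 - 130) + 117))*362 = (-367 + ((12 - 130) + 117))*362 = (-367 + (-118 + 117))*362 = (-367 - 1)*362 = -368*362 = -133216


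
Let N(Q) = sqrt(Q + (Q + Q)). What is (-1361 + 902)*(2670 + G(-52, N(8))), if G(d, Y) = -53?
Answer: -1201203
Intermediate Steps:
N(Q) = sqrt(3)*sqrt(Q) (N(Q) = sqrt(Q + 2*Q) = sqrt(3*Q) = sqrt(3)*sqrt(Q))
(-1361 + 902)*(2670 + G(-52, N(8))) = (-1361 + 902)*(2670 - 53) = -459*2617 = -1201203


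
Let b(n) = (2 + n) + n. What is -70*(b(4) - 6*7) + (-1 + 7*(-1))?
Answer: 2232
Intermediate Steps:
b(n) = 2 + 2*n
-70*(b(4) - 6*7) + (-1 + 7*(-1)) = -70*((2 + 2*4) - 6*7) + (-1 + 7*(-1)) = -70*((2 + 8) - 42) + (-1 - 7) = -70*(10 - 42) - 8 = -70*(-32) - 8 = 2240 - 8 = 2232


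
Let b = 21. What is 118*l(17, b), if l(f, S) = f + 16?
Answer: 3894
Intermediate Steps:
l(f, S) = 16 + f
118*l(17, b) = 118*(16 + 17) = 118*33 = 3894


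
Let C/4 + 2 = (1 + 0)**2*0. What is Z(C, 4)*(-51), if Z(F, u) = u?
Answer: -204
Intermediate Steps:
C = -8 (C = -8 + 4*((1 + 0)**2*0) = -8 + 4*(1**2*0) = -8 + 4*(1*0) = -8 + 4*0 = -8 + 0 = -8)
Z(C, 4)*(-51) = 4*(-51) = -204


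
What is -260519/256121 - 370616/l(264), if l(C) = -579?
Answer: 94771700035/148294059 ≈ 639.08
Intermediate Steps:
-260519/256121 - 370616/l(264) = -260519/256121 - 370616/(-579) = -260519*1/256121 - 370616*(-1/579) = -260519/256121 + 370616/579 = 94771700035/148294059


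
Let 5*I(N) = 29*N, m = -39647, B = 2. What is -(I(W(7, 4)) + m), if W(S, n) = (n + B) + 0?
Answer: 198061/5 ≈ 39612.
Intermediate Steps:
W(S, n) = 2 + n (W(S, n) = (n + 2) + 0 = (2 + n) + 0 = 2 + n)
I(N) = 29*N/5 (I(N) = (29*N)/5 = 29*N/5)
-(I(W(7, 4)) + m) = -(29*(2 + 4)/5 - 39647) = -((29/5)*6 - 39647) = -(174/5 - 39647) = -1*(-198061/5) = 198061/5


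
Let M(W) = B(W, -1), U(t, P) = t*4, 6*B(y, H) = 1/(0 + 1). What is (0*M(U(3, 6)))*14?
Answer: 0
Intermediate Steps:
B(y, H) = ⅙ (B(y, H) = 1/(6*(0 + 1)) = (⅙)/1 = (⅙)*1 = ⅙)
U(t, P) = 4*t
M(W) = ⅙
(0*M(U(3, 6)))*14 = (0*(⅙))*14 = 0*14 = 0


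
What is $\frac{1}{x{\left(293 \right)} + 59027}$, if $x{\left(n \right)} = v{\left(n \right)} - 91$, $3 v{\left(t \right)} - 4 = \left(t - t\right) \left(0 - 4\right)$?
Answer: $\frac{3}{176812} \approx 1.6967 \cdot 10^{-5}$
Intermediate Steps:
$v{\left(t \right)} = \frac{4}{3}$ ($v{\left(t \right)} = \frac{4}{3} + \frac{\left(t - t\right) \left(0 - 4\right)}{3} = \frac{4}{3} + \frac{0 \left(-4\right)}{3} = \frac{4}{3} + \frac{1}{3} \cdot 0 = \frac{4}{3} + 0 = \frac{4}{3}$)
$x{\left(n \right)} = - \frac{269}{3}$ ($x{\left(n \right)} = \frac{4}{3} - 91 = - \frac{269}{3}$)
$\frac{1}{x{\left(293 \right)} + 59027} = \frac{1}{- \frac{269}{3} + 59027} = \frac{1}{\frac{176812}{3}} = \frac{3}{176812}$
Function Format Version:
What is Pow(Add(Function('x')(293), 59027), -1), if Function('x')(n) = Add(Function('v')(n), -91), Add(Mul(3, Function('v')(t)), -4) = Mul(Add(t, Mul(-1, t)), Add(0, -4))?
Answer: Rational(3, 176812) ≈ 1.6967e-5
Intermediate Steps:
Function('v')(t) = Rational(4, 3) (Function('v')(t) = Add(Rational(4, 3), Mul(Rational(1, 3), Mul(Add(t, Mul(-1, t)), Add(0, -4)))) = Add(Rational(4, 3), Mul(Rational(1, 3), Mul(0, -4))) = Add(Rational(4, 3), Mul(Rational(1, 3), 0)) = Add(Rational(4, 3), 0) = Rational(4, 3))
Function('x')(n) = Rational(-269, 3) (Function('x')(n) = Add(Rational(4, 3), -91) = Rational(-269, 3))
Pow(Add(Function('x')(293), 59027), -1) = Pow(Add(Rational(-269, 3), 59027), -1) = Pow(Rational(176812, 3), -1) = Rational(3, 176812)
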